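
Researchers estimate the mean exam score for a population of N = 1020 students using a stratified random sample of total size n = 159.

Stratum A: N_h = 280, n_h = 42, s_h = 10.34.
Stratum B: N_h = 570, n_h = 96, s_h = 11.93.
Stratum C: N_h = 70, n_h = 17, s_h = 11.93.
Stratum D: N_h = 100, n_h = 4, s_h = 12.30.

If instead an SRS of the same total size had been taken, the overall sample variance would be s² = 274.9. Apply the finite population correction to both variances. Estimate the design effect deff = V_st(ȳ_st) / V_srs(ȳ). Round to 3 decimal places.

V̂(ȳ_st) = Σ W_h² (1 − n_h/N_h) s_h²/n_h, with W_h = N_h/N and N = 1020:
  stratum A: (280/1020)²·(1 − 42/280)·10.34²/42 = 0.163052
  stratum B: (570/1020)²·(1 − 96/570)·11.93²/96 = 0.385002
  stratum C: (70/1020)²·(1 − 17/70)·11.93²/17 = 0.0298542
  stratum D: (100/1020)²·(1 − 4/100)·12.30²/4 = 0.348997
V_st = 0.926904
V_srs = (1 − 159/1020)·274.9/159 = 1.45942
deff = V_st / V_srs = 0.926904/1.45942 = 0.6351

deff ≈ 0.635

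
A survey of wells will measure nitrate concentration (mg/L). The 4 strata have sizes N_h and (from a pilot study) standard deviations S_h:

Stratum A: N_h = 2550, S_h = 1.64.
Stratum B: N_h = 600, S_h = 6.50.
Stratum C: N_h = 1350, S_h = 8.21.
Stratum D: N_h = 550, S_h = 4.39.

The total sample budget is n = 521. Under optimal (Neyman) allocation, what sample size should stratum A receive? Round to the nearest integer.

101

Neyman allocation: n_h = n · N_h S_h / Σ N_i S_i, with n = 521.
  stratum A: N_h·S_h = 2550·1.64 = 4182.00
  stratum B: N_h·S_h = 600·6.50 = 3900.00
  stratum C: N_h·S_h = 1350·8.21 = 11083.50
  stratum D: N_h·S_h = 550·4.39 = 2414.50
Σ N_h S_h = 21580.00
n for stratum A = 521·4182.00/21580.00 = 100.965 → 101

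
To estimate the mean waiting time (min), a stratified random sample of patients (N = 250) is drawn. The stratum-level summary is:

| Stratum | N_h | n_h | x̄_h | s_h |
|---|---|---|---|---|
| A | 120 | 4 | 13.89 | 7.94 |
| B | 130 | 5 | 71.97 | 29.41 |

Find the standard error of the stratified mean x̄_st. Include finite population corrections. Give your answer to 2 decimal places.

V̂(x̄_st) = Σ W_h² (1 − n_h/N_h) s_h²/n_h, with W_h = N_h/N and N = 250:
  stratum A: (120/250)²·(1 − 4/120)·7.94²/4 = 3.51027
  stratum B: (130/250)²·(1 − 5/130)·29.41²/5 = 44.9773
V̂(x̄_st) = 48.4876
SE(x̄_st) = √48.4876 = 6.9633

SE(x̄_st) ≈ 6.96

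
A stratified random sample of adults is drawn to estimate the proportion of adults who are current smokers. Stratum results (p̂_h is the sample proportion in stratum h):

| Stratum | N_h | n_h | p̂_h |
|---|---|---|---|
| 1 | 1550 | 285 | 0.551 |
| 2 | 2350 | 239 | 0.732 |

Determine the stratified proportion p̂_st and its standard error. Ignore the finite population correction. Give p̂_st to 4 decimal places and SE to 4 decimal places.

N = 3900; stratum weights W_h = N_h/N.
p̂_st = Σ W_h p̂_h = (1550·0.551 + 2350·0.732)/3900 = 0.66006
V̂(p̂_st) = Σ W_h² p̂_h(1−p̂_h)/(n_h−1):
  stratum 1: (1550/3900)²·0.551·0.449/284 = 0.000137599
  stratum 2: (2350/3900)²·0.732·0.268/238 = 0.000299278
V̂(p̂_st) = 0.000436877; SE = √V̂ = 0.0209016

p̂_st ≈ 0.6601, SE ≈ 0.0209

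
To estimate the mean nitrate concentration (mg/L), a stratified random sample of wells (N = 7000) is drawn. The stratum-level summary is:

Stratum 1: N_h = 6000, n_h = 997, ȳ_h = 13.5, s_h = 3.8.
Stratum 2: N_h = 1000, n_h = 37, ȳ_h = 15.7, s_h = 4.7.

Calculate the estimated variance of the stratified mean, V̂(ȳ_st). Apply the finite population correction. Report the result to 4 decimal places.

V̂(ȳ_st) ≈ 0.0206

V̂(ȳ_st) = Σ W_h² (1 − n_h/N_h) s_h²/n_h, with W_h = N_h/N and N = 7000:
  stratum 1: (6000/7000)²·(1 − 997/6000)·3.8²/997 = 0.00887274
  stratum 2: (1000/7000)²·(1 − 37/1000)·4.7²/37 = 0.0117334
V̂(ȳ_st) = 0.0206061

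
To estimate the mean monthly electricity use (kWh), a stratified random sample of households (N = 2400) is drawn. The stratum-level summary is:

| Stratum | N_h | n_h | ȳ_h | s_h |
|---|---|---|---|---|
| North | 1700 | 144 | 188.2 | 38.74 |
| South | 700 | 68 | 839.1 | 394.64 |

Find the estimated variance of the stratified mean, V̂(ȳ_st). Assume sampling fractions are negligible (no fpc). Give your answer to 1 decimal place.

V̂(ȳ_st) = Σ W_h² s_h²/n_h, with W_h = N_h/N and N = 2400:
  stratum North: (1700/2400)²·38.74²/144 = 5.22916
  stratum South: (700/2400)²·394.64²/68 = 194.835
V̂(ȳ_st) = 200.064

V̂(ȳ_st) ≈ 200.1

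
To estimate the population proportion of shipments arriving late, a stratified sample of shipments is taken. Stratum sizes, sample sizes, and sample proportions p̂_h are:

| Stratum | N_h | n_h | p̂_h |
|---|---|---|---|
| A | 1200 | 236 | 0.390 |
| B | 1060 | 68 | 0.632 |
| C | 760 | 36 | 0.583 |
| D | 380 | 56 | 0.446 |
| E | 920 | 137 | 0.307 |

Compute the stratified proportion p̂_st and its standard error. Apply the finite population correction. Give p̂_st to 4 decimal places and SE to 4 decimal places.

p̂_st ≈ 0.4706, SE ≈ 0.0235

N = 4320; stratum weights W_h = N_h/N.
p̂_st = Σ W_h p̂_h = (1200·0.390 + 1060·0.632 + 760·0.583 + 380·0.446 + 920·0.307)/4320 = 0.47058
V̂(p̂_st) = Σ W_h² (1 − n_h/N_h) p̂_h(1−p̂_h)/(n_h−1):
  stratum A: (1200/4320)²·(1 − 236/1200)·0.390·0.610/235 = 6.27505e-05
  stratum B: (1060/4320)²·(1 − 68/1060)·0.632·0.368/67 = 0.000195587
  stratum C: (760/4320)²·(1 − 36/760)·0.583·0.417/35 = 0.000204796
  stratum D: (380/4320)²·(1 − 56/380)·0.446·0.554/55 = 2.96376e-05
  stratum E: (920/4320)²·(1 − 137/920)·0.307·0.693/136 = 6.0383e-05
V̂(p̂_st) = 0.000553154; SE = √V̂ = 0.0235192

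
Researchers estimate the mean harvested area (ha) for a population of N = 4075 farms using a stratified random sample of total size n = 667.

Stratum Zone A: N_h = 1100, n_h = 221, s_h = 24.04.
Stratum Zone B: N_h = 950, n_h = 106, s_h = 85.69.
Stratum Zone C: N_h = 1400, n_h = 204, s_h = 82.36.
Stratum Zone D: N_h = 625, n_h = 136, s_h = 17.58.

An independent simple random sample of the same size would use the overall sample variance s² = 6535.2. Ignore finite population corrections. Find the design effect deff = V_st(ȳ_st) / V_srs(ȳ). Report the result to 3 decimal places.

deff ≈ 0.810

V̂(ȳ_st) = Σ W_h² s_h²/n_h, with W_h = N_h/N and N = 4075:
  stratum Zone A: (1100/4075)²·24.04²/221 = 0.190549
  stratum Zone B: (950/4075)²·85.69²/106 = 3.76484
  stratum Zone C: (1400/4075)²·82.36²/204 = 3.92467
  stratum Zone D: (625/4075)²·17.58²/136 = 0.0534569
V_st = 7.93352
V_srs = s²/n = 6535.2/667 = 9.7979
deff = V_st / V_srs = 7.93352/9.7979 = 0.8097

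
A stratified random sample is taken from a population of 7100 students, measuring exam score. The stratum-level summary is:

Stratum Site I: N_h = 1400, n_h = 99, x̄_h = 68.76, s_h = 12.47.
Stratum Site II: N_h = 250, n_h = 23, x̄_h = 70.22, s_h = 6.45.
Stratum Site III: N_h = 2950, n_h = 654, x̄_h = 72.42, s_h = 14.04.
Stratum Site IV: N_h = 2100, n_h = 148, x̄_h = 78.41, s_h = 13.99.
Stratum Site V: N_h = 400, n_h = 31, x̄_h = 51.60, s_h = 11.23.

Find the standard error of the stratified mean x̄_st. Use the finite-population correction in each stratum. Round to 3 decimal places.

SE(x̄_st) ≈ 0.468

V̂(x̄_st) = Σ W_h² (1 − n_h/N_h) s_h²/n_h, with W_h = N_h/N and N = 7100:
  stratum Site I: (1400/7100)²·(1 − 99/1400)·12.47²/99 = 0.0567527
  stratum Site II: (250/7100)²·(1 − 23/250)·6.45²/23 = 0.0020363
  stratum Site III: (2950/7100)²·(1 − 654/2950)·14.04²/654 = 0.040498
  stratum Site IV: (2100/7100)²·(1 − 148/2100)·13.99²/148 = 0.107537
  stratum Site V: (400/7100)²·(1 − 31/400)·11.23²/31 = 0.0119115
V̂(x̄_st) = 0.218735
SE(x̄_st) = √0.218735 = 0.467691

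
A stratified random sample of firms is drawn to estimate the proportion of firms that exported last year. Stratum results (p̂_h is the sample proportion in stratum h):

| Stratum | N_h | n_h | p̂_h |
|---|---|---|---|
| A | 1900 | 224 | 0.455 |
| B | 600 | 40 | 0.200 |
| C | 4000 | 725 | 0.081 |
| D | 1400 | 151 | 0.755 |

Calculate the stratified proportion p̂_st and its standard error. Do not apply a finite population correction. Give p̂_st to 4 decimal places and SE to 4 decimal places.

p̂_st ≈ 0.2994, SE ≈ 0.0124

N = 7900; stratum weights W_h = N_h/N.
p̂_st = Σ W_h p̂_h = (1900·0.455 + 600·0.200 + 4000·0.081 + 1400·0.755)/7900 = 0.29943
V̂(p̂_st) = Σ W_h² p̂_h(1−p̂_h)/(n_h−1):
  stratum A: (1900/7900)²·0.455·0.545/223 = 6.43215e-05
  stratum B: (600/7900)²·0.200·0.800/39 = 2.36648e-05
  stratum C: (4000/7900)²·0.081·0.919/724 = 2.63589e-05
  stratum D: (1400/7900)²·0.755·0.245/150 = 3.87279e-05
V̂(p̂_st) = 0.000153073; SE = √V̂ = 0.0123723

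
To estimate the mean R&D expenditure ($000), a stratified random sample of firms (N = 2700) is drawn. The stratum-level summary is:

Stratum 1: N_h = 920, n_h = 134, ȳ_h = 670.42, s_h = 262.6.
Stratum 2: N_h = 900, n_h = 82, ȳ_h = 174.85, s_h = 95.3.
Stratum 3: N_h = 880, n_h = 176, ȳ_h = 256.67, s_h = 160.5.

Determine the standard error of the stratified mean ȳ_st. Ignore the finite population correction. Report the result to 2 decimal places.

V̂(ȳ_st) = Σ W_h² s_h²/n_h, with W_h = N_h/N and N = 2700:
  stratum 1: (920/2700)²·262.6²/134 = 59.7493
  stratum 2: (900/2700)²·95.3²/82 = 12.3064
  stratum 3: (880/2700)²·160.5²/176 = 15.548
V̂(ȳ_st) = 87.6037
SE(ȳ_st) = √87.6037 = 9.35968

SE(ȳ_st) ≈ 9.36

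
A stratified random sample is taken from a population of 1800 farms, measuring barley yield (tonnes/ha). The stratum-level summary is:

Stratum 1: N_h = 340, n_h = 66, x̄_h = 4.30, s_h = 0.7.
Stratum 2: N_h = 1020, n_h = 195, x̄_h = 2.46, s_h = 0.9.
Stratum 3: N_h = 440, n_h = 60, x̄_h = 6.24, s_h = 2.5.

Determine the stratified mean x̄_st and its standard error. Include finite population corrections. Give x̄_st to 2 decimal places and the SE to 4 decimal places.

x̄_st = Σ W_h x̄_h = (340·4.30 + 1020·2.46 + 440·6.24)/1800 = 3.73156
V̂(x̄_st) = Σ W_h² (1 − n_h/N_h) s_h²/n_h, with W_h = N_h/N and N = 1800:
  stratum 1: (340/1800)²·(1 − 66/340)·0.7²/66 = 0.00021347
  stratum 2: (1020/1800)²·(1 − 195/1020)·0.9²/195 = 0.00107885
  stratum 3: (440/1800)²·(1 − 60/440)·2.5²/60 = 0.00537551
V̂(x̄_st) = 0.00666783
SE(x̄_st) = √0.00666783 = 0.0816568

x̄_st ≈ 3.73, SE ≈ 0.0817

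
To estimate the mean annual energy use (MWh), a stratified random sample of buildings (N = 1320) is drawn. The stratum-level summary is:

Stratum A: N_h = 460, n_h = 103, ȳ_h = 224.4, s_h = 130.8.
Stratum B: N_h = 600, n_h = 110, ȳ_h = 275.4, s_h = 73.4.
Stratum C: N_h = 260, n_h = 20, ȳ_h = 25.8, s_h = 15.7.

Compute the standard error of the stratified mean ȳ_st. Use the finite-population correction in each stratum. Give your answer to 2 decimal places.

V̂(ȳ_st) = Σ W_h² (1 − n_h/N_h) s_h²/n_h, with W_h = N_h/N and N = 1320:
  stratum A: (460/1320)²·(1 − 103/460)·130.8²/103 = 15.6551
  stratum B: (600/1320)²·(1 − 110/600)·73.4²/110 = 8.26416
  stratum C: (260/1320)²·(1 − 20/260)·15.7²/20 = 0.441373
V̂(ȳ_st) = 24.3607
SE(ȳ_st) = √24.3607 = 4.93565

SE(ȳ_st) ≈ 4.94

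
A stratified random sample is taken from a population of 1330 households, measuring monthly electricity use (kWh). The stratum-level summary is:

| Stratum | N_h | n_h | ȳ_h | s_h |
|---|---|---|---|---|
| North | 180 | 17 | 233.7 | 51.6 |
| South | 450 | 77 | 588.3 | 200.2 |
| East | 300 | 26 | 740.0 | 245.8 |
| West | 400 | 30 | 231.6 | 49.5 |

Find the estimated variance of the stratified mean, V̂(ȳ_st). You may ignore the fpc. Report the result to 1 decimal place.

V̂(ȳ_st) ≈ 188.1

V̂(ȳ_st) = Σ W_h² s_h²/n_h, with W_h = N_h/N and N = 1330:
  stratum North: (180/1330)²·51.6²/17 = 2.86875
  stratum South: (450/1330)²·200.2²/77 = 59.588
  stratum East: (300/1330)²·245.8²/26 = 118.231
  stratum West: (400/1330)²·49.5²/30 = 7.38764
V̂(ȳ_st) = 188.075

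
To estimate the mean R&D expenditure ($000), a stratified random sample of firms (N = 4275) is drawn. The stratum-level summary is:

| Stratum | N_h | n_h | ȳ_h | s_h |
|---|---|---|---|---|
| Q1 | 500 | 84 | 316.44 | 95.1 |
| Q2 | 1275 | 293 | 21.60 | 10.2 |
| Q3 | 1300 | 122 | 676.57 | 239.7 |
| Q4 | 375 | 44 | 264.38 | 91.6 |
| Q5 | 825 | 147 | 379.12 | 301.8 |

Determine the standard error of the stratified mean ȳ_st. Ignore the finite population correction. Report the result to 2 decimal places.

V̂(ȳ_st) = Σ W_h² s_h²/n_h, with W_h = N_h/N and N = 4275:
  stratum Q1: (500/4275)²·95.1²/84 = 1.47282
  stratum Q2: (1275/4275)²·10.2²/293 = 0.031585
  stratum Q3: (1300/4275)²·239.7²/122 = 43.5503
  stratum Q4: (375/4275)²·91.6²/44 = 1.46733
  stratum Q5: (825/4275)²·301.8²/147 = 23.0758
V̂(ȳ_st) = 69.5978
SE(ȳ_st) = √69.5978 = 8.34253

SE(ȳ_st) ≈ 8.34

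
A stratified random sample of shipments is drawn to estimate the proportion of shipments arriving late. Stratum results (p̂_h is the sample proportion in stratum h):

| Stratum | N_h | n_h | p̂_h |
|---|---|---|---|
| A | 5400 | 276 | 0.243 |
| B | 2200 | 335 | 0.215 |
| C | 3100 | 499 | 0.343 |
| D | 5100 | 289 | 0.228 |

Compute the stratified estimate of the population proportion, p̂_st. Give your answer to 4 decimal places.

N = 15800; stratum weights W_h = N_h/N.
p̂_st = Σ W_h p̂_h = (5400·0.243 + 2200·0.215 + 3100·0.343 + 5100·0.228)/15800 = 0.25388

p̂_st ≈ 0.2539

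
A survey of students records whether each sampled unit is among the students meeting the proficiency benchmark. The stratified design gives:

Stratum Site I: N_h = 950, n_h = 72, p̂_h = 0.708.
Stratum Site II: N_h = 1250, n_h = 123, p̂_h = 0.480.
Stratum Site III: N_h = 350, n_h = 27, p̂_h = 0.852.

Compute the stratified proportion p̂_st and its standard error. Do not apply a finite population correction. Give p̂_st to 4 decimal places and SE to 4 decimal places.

p̂_st ≈ 0.6160, SE ≈ 0.0314

N = 2550; stratum weights W_h = N_h/N.
p̂_st = Σ W_h p̂_h = (950·0.708 + 1250·0.480 + 350·0.852)/2550 = 0.61600
V̂(p̂_st) = Σ W_h² p̂_h(1−p̂_h)/(n_h−1):
  stratum Site I: (950/2550)²·0.708·0.292/71 = 0.000404133
  stratum Site II: (1250/2550)²·0.480·0.520/122 = 0.000491614
  stratum Site III: (350/2550)²·0.852·0.148/26 = 9.13658e-05
V̂(p̂_st) = 0.000987113; SE = √V̂ = 0.0314184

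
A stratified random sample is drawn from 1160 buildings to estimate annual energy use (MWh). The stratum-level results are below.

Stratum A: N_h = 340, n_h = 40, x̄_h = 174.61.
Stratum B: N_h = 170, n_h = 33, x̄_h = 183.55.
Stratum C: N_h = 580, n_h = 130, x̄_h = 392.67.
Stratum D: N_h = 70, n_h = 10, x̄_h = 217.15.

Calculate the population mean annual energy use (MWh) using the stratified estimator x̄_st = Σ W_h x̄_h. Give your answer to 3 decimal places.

N = Σ N_h = 1160. Stratum weights W_h = N_h/N.
x̄_st = (340·174.61 + 170·183.55 + 580·392.67 + 70·217.15) / 1160 = 287.51724

x̄_st ≈ 287.517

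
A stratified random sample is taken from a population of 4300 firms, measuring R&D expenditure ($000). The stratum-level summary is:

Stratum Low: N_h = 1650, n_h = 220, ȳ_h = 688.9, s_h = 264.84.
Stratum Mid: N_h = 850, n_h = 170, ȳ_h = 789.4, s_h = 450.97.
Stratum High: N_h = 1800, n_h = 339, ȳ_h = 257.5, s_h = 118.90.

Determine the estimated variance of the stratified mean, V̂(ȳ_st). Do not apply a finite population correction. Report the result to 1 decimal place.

V̂(ȳ_st) = Σ W_h² s_h²/n_h, with W_h = N_h/N and N = 4300:
  stratum Low: (1650/4300)²·264.84²/220 = 46.9435
  stratum Mid: (850/4300)²·450.97²/170 = 46.7463
  stratum High: (1800/4300)²·118.90²/339 = 7.30756
V̂(ȳ_st) = 100.997

V̂(ȳ_st) ≈ 101.0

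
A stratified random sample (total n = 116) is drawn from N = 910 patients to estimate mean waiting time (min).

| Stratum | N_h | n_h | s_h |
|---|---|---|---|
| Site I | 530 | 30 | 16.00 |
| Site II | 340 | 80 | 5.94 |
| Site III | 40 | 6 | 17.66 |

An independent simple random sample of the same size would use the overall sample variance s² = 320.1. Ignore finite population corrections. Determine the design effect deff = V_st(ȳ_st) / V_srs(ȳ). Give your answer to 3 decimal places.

deff ≈ 1.108

V̂(ȳ_st) = Σ W_h² s_h²/n_h, with W_h = N_h/N and N = 910:
  stratum Site I: (530/910)²·16.00²/30 = 2.89459
  stratum Site II: (340/910)²·5.94²/80 = 0.0615684
  stratum Site III: (40/910)²·17.66²/6 = 0.100431
V_st = 3.05659
V_srs = s²/n = 320.1/116 = 2.75948
deff = V_st / V_srs = 3.05659/2.75948 = 1.1077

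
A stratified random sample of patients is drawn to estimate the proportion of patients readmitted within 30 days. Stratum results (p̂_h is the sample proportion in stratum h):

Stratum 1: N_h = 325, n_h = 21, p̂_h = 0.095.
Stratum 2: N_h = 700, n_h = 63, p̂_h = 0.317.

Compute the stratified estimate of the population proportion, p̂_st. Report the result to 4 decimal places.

p̂_st ≈ 0.2466

N = 1025; stratum weights W_h = N_h/N.
p̂_st = Σ W_h p̂_h = (325·0.095 + 700·0.317)/1025 = 0.24661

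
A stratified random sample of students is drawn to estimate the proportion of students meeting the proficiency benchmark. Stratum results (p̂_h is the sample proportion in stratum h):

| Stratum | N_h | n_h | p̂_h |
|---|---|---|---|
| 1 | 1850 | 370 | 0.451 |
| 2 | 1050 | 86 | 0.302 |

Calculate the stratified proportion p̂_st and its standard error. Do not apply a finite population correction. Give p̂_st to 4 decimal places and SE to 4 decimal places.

N = 2900; stratum weights W_h = N_h/N.
p̂_st = Σ W_h p̂_h = (1850·0.451 + 1050·0.302)/2900 = 0.39705
V̂(p̂_st) = Σ W_h² p̂_h(1−p̂_h)/(n_h−1):
  stratum 1: (1850/2900)²·0.451·0.549/369 = 0.000273067
  stratum 2: (1050/2900)²·0.302·0.698/85 = 0.000325107
V̂(p̂_st) = 0.000598174; SE = √V̂ = 0.0244576

p̂_st ≈ 0.3971, SE ≈ 0.0245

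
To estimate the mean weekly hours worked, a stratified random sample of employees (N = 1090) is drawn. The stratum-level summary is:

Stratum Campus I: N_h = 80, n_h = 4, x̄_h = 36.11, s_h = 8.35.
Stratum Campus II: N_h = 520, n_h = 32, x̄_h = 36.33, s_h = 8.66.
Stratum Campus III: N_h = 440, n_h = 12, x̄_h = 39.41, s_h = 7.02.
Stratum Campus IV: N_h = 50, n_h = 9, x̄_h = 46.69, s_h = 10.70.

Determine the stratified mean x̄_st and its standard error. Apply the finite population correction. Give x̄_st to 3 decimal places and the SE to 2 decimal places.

x̄_st ≈ 38.032, SE ≈ 1.12

x̄_st = Σ W_h x̄_h = (80·36.11 + 520·36.33 + 440·39.41 + 50·46.69)/1090 = 38.03239
V̂(x̄_st) = Σ W_h² (1 − n_h/N_h) s_h²/n_h, with W_h = N_h/N and N = 1090:
  stratum Campus I: (80/1090)²·(1 − 4/80)·8.35²/4 = 0.0891997
  stratum Campus II: (520/1090)²·(1 − 32/520)·8.66²/32 = 0.50056
  stratum Campus III: (440/1090)²·(1 − 12/440)·7.02²/12 = 0.650933
  stratum Campus IV: (50/1090)²·(1 − 9/50)·10.70²/9 = 0.0219496
V̂(x̄_st) = 1.26264
SE(x̄_st) = √1.26264 = 1.12367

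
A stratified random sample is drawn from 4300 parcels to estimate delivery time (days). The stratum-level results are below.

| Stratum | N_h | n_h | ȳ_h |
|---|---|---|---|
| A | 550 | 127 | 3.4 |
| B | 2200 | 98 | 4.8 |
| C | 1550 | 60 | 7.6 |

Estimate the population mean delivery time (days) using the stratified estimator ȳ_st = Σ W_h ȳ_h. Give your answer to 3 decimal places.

ȳ_st ≈ 5.630

N = Σ N_h = 4300. Stratum weights W_h = N_h/N.
ȳ_st = (550·3.4 + 2200·4.8 + 1550·7.6) / 4300 = 5.63023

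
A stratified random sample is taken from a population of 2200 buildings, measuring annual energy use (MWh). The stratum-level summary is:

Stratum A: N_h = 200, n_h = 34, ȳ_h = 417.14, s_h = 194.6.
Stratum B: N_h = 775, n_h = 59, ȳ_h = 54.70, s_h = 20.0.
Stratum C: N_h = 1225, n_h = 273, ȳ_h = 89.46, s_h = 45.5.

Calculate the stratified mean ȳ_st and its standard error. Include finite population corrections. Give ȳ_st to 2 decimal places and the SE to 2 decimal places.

ȳ_st = Σ W_h ȳ_h = (200·417.14 + 775·54.70 + 1225·89.46)/2200 = 107.00409
V̂(ȳ_st) = Σ W_h² (1 − n_h/N_h) s_h²/n_h, with W_h = N_h/N and N = 2200:
  stratum A: (200/2200)²·(1 − 34/200)·194.6²/34 = 7.64011
  stratum B: (775/2200)²·(1 − 59/775)·20.0²/59 = 0.77728
  stratum C: (1225/2200)²·(1 − 273/1225)·45.5²/273 = 1.82721
V̂(ȳ_st) = 10.2446
SE(ȳ_st) = √10.2446 = 3.20072

ȳ_st ≈ 107.00, SE ≈ 3.20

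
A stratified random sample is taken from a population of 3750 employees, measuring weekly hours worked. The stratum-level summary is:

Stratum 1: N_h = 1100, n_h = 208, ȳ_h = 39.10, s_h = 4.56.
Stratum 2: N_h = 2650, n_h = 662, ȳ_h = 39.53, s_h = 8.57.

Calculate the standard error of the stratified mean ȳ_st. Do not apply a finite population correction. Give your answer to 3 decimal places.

V̂(ȳ_st) = Σ W_h² s_h²/n_h, with W_h = N_h/N and N = 3750:
  stratum 1: (1100/3750)²·4.56²/208 = 0.0086018
  stratum 2: (2650/3750)²·8.57²/662 = 0.0554029
V̂(ȳ_st) = 0.0640047
SE(ȳ_st) = √0.0640047 = 0.252992

SE(ȳ_st) ≈ 0.253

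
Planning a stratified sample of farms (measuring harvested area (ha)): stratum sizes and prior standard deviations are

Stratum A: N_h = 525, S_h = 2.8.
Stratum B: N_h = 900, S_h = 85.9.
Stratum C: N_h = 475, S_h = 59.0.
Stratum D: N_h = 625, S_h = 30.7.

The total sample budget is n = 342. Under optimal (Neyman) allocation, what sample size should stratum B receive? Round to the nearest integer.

Neyman allocation: n_h = n · N_h S_h / Σ N_i S_i, with n = 342.
  stratum A: N_h·S_h = 525·2.8 = 1470.00
  stratum B: N_h·S_h = 900·85.9 = 77310.00
  stratum C: N_h·S_h = 475·59.0 = 28025.00
  stratum D: N_h·S_h = 625·30.7 = 19187.50
Σ N_h S_h = 125992.50
n for stratum B = 342·77310.00/125992.50 = 209.854 → 210

210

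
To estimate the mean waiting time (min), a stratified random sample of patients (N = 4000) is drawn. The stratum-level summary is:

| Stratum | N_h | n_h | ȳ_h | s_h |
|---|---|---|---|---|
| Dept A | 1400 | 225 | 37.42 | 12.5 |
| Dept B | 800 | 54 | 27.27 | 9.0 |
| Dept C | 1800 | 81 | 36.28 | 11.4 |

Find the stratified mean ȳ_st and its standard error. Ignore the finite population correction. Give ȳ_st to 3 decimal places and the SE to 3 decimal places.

ȳ_st = Σ W_h ȳ_h = (1400·37.42 + 800·27.27 + 1800·36.28)/4000 = 34.87700
V̂(ȳ_st) = Σ W_h² s_h²/n_h, with W_h = N_h/N and N = 4000:
  stratum Dept A: (1400/4000)²·12.5²/225 = 0.0850694
  stratum Dept B: (800/4000)²·9.0²/54 = 0.06
  stratum Dept C: (1800/4000)²·11.4²/81 = 0.3249
V̂(ȳ_st) = 0.469969
SE(ȳ_st) = √0.469969 = 0.685543

ȳ_st ≈ 34.877, SE ≈ 0.686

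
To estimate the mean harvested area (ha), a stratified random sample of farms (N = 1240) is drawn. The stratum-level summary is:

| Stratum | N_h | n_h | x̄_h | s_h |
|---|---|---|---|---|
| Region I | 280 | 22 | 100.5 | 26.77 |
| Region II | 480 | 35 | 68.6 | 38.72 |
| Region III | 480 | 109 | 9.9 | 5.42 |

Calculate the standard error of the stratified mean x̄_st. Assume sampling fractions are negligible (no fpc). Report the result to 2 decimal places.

SE(x̄_st) ≈ 2.85

V̂(x̄_st) = Σ W_h² s_h²/n_h, with W_h = N_h/N and N = 1240:
  stratum Region I: (280/1240)²·26.77²/22 = 1.66091
  stratum Region II: (480/1240)²·38.72²/35 = 6.41862
  stratum Region III: (480/1240)²·5.42²/109 = 0.0403842
V̂(x̄_st) = 8.11992
SE(x̄_st) = √8.11992 = 2.84955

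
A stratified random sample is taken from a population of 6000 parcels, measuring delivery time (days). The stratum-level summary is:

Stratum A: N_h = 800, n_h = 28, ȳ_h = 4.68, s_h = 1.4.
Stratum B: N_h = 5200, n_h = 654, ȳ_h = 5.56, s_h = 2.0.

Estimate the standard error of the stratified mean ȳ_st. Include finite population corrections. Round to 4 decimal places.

SE(ȳ_st) ≈ 0.0722

V̂(ȳ_st) = Σ W_h² (1 − n_h/N_h) s_h²/n_h, with W_h = N_h/N and N = 6000:
  stratum A: (800/6000)²·(1 − 28/800)·1.4²/28 = 0.00120089
  stratum B: (5200/6000)²·(1 − 654/5200)·2.0²/654 = 0.00401617
V̂(ȳ_st) = 0.00521706
SE(ȳ_st) = √0.00521706 = 0.0722292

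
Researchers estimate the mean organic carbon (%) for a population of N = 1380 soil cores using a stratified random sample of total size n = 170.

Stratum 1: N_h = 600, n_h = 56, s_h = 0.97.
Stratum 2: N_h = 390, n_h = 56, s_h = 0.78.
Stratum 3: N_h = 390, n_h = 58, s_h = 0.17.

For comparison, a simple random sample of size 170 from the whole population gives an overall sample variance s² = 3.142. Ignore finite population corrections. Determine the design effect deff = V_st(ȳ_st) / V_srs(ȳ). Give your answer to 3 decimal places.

V̂(ȳ_st) = Σ W_h² s_h²/n_h, with W_h = N_h/N and N = 1380:
  stratum 1: (600/1380)²·0.97²/56 = 0.00317614
  stratum 2: (390/1380)²·0.78²/56 = 0.000867705
  stratum 3: (390/1380)²·0.17²/58 = 3.97961e-05
V_st = 0.00408364
V_srs = s²/n = 3.142/170 = 0.0184824
deff = V_st / V_srs = 0.00408364/0.0184824 = 0.2209

deff ≈ 0.221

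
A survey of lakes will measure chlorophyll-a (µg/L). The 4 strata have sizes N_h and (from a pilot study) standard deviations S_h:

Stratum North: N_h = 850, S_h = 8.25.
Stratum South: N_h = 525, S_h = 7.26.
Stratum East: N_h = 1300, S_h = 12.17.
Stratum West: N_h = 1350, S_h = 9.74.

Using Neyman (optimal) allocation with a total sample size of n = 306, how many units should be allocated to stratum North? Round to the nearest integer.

54

Neyman allocation: n_h = n · N_h S_h / Σ N_i S_i, with n = 306.
  stratum North: N_h·S_h = 850·8.25 = 7012.50
  stratum South: N_h·S_h = 525·7.26 = 3811.50
  stratum East: N_h·S_h = 1300·12.17 = 15821.00
  stratum West: N_h·S_h = 1350·9.74 = 13149.00
Σ N_h S_h = 39794.00
n for stratum North = 306·7012.50/39794.00 = 53.923 → 54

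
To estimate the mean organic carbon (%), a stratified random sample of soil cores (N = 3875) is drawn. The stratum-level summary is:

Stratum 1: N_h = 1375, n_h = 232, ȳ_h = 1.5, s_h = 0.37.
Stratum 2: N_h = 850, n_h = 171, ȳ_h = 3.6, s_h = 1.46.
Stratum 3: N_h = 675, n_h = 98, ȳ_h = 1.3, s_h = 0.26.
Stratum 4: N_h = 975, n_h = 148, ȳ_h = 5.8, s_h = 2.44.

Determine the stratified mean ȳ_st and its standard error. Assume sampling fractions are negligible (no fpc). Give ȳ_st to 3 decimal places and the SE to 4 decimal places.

ȳ_st ≈ 3.008, SE ≈ 0.0569

ȳ_st = Σ W_h ȳ_h = (1375·1.5 + 850·3.6 + 675·1.3 + 975·5.8)/3875 = 3.00774
V̂(ȳ_st) = Σ W_h² s_h²/n_h, with W_h = N_h/N and N = 3875:
  stratum 1: (1375/3875)²·0.37²/232 = 7.42981e-05
  stratum 2: (850/3875)²·1.46²/171 = 0.000599797
  stratum 3: (675/3875)²·0.26²/98 = 2.09307e-05
  stratum 4: (975/3875)²·2.44²/148 = 0.00254673
V̂(ȳ_st) = 0.00324176
SE(ȳ_st) = √0.00324176 = 0.0569365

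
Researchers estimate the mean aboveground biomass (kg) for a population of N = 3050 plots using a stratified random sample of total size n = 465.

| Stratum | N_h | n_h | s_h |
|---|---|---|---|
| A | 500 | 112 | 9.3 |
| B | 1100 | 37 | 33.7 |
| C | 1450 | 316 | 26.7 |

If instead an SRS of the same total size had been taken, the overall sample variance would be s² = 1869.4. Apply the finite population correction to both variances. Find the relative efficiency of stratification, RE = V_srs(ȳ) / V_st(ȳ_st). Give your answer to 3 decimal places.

V̂(ȳ_st) = Σ W_h² (1 − n_h/N_h) s_h²/n_h, with W_h = N_h/N and N = 3050:
  stratum A: (500/3050)²·(1 − 112/500)·9.3²/112 = 0.0161046
  stratum B: (1100/3050)²·(1 − 37/1100)·33.7²/37 = 3.8582
  stratum C: (1450/3050)²·(1 − 316/1450)·26.7²/316 = 0.398765
V_st = 4.27307
V_srs = (1 − 465/3050)·1869.4/465 = 3.4073
Relative efficiency = V_srs / V_st = 3.4073/4.27307 = 0.7974

RE ≈ 0.797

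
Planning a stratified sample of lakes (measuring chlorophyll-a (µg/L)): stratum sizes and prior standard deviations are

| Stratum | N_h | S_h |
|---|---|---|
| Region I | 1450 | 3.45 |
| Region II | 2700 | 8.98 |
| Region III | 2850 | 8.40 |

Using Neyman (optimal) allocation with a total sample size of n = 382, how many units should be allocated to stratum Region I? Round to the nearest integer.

36

Neyman allocation: n_h = n · N_h S_h / Σ N_i S_i, with n = 382.
  stratum Region I: N_h·S_h = 1450·3.45 = 5002.50
  stratum Region II: N_h·S_h = 2700·8.98 = 24246.00
  stratum Region III: N_h·S_h = 2850·8.40 = 23940.00
Σ N_h S_h = 53188.50
n for stratum Region I = 382·5002.50/53188.50 = 35.928 → 36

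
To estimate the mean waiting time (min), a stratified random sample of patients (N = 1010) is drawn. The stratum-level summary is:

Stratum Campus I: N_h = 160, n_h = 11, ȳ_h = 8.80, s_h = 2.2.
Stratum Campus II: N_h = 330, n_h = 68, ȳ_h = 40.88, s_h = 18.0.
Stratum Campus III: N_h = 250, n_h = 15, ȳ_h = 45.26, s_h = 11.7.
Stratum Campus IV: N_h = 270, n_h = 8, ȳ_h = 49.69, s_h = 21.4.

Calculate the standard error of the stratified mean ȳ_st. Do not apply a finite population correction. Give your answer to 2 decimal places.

V̂(ȳ_st) = Σ W_h² s_h²/n_h, with W_h = N_h/N and N = 1010:
  stratum Campus I: (160/1010)²·2.2²/11 = 0.0110421
  stratum Campus II: (330/1010)²·18.0²/68 = 0.508653
  stratum Campus III: (250/1010)²·11.7²/15 = 0.559136
  stratum Campus IV: (270/1010)²·21.4²/8 = 4.09093
V̂(ȳ_st) = 5.16976
SE(ȳ_st) = √5.16976 = 2.27371

SE(ȳ_st) ≈ 2.27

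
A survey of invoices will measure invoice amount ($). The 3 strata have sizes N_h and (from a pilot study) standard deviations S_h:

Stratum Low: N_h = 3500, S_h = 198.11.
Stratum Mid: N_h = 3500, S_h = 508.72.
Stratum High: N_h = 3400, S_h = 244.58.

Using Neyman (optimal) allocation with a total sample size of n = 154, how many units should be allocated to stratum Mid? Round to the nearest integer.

Neyman allocation: n_h = n · N_h S_h / Σ N_i S_i, with n = 154.
  stratum Low: N_h·S_h = 3500·198.11 = 693385.00
  stratum Mid: N_h·S_h = 3500·508.72 = 1780520.00
  stratum High: N_h·S_h = 3400·244.58 = 831572.00
Σ N_h S_h = 3305477.00
n for stratum Mid = 154·1780520.00/3305477.00 = 82.953 → 83

83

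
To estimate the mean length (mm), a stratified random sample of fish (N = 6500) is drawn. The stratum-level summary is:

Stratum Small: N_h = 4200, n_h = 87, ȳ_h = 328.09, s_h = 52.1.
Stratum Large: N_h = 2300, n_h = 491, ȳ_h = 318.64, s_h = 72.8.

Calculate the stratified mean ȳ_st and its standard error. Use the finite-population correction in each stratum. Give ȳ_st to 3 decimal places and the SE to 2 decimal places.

ȳ_st = Σ W_h ȳ_h = (4200·328.09 + 2300·318.64)/6500 = 324.74615
V̂(ȳ_st) = Σ W_h² (1 − n_h/N_h) s_h²/n_h, with W_h = N_h/N and N = 6500:
  stratum Small: (4200/6500)²·(1 − 87/4200)·52.1²/87 = 12.7567
  stratum Large: (2300/6500)²·(1 − 491/2300)·72.8²/491 = 1.06297
V̂(ȳ_st) = 13.8196
SE(ȳ_st) = √13.8196 = 3.71748

ȳ_st ≈ 324.746, SE ≈ 3.72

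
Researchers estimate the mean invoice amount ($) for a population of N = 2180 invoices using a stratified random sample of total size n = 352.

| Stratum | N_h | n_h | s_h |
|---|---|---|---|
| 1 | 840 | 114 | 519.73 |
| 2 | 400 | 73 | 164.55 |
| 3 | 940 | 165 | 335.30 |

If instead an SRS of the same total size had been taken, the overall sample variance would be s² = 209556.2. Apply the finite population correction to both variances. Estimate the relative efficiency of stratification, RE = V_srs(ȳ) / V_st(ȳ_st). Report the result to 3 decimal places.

RE ≈ 1.192

V̂(ȳ_st) = Σ W_h² (1 − n_h/N_h) s_h²/n_h, with W_h = N_h/N and N = 2180:
  stratum 1: (840/2180)²·(1 − 114/840)·519.73²/114 = 304.056
  stratum 2: (400/2180)²·(1 − 73/400)·164.55²/73 = 10.2086
  stratum 3: (940/2180)²·(1 − 165/940)·335.30²/165 = 104.448
V_st = 418.713
V_srs = (1 − 352/2180)·209556.2/352 = 499.203
Relative efficiency = V_srs / V_st = 499.203/418.713 = 1.1922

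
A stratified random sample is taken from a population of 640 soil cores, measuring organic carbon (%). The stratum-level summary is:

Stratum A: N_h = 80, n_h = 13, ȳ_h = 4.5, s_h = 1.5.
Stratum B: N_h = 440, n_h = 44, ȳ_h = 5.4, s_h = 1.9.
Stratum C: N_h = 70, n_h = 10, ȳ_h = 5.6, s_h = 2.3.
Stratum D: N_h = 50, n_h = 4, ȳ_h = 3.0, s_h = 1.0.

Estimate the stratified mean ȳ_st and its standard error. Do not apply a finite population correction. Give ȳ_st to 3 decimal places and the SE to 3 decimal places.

ȳ_st = Σ W_h ȳ_h = (80·4.5 + 440·5.4 + 70·5.6 + 50·3.0)/640 = 5.12188
V̂(ȳ_st) = Σ W_h² s_h²/n_h, with W_h = N_h/N and N = 640:
  stratum A: (80/640)²·1.5²/13 = 0.00270433
  stratum B: (440/640)²·1.9²/44 = 0.0387793
  stratum C: (70/640)²·2.3²/10 = 0.00632837
  stratum D: (50/640)²·1.0²/4 = 0.00152588
V̂(ȳ_st) = 0.0493379
SE(ȳ_st) = √0.0493379 = 0.222121

ȳ_st ≈ 5.122, SE ≈ 0.222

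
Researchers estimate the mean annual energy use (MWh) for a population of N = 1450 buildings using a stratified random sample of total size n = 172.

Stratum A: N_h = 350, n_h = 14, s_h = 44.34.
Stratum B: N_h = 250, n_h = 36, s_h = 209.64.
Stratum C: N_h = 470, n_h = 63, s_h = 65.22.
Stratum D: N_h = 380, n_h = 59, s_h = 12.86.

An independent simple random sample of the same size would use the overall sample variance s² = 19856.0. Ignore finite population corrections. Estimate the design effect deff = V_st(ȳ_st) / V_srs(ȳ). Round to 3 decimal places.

deff ≈ 0.448

V̂(ȳ_st) = Σ W_h² s_h²/n_h, with W_h = N_h/N and N = 1450:
  stratum A: (350/1450)²·44.34²/14 = 8.18207
  stratum B: (250/1450)²·209.64²/36 = 36.2902
  stratum C: (470/1450)²·65.22²/63 = 7.09383
  stratum D: (380/1450)²·12.86²/59 = 0.192513
V_st = 51.7587
V_srs = s²/n = 19856.0/172 = 115.442
deff = V_st / V_srs = 51.7587/115.442 = 0.4484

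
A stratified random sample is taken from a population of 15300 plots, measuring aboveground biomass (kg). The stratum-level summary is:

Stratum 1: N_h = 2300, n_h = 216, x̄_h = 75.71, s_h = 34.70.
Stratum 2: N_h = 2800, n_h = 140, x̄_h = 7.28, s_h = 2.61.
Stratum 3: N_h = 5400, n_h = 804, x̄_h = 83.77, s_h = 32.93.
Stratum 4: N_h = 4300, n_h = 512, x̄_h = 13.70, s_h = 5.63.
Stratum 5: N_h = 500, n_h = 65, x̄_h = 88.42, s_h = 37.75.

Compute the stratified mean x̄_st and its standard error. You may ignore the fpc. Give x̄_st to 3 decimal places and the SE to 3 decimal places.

x̄_st ≈ 49.019, SE ≈ 0.569

x̄_st = Σ W_h x̄_h = (2300·75.71 + 2800·7.28 + 5400·83.77 + 4300·13.70 + 500·88.42)/15300 = 49.01928
V̂(x̄_st) = Σ W_h² s_h²/n_h, with W_h = N_h/N and N = 15300:
  stratum 1: (2300/15300)²·34.70²/216 = 0.125973
  stratum 2: (2800/15300)²·2.61²/140 = 0.00162962
  stratum 3: (5400/15300)²·32.93²/804 = 0.168009
  stratum 4: (4300/15300)²·5.63²/512 = 0.00488991
  stratum 5: (500/15300)²·37.75²/65 = 0.0234141
V̂(x̄_st) = 0.323916
SE(x̄_st) = √0.323916 = 0.569136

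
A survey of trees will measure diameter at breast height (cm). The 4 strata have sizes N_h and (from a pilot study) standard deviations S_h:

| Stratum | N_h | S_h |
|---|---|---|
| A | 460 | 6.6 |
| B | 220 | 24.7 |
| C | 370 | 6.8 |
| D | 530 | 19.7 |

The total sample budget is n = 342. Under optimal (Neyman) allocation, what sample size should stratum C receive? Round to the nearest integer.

Neyman allocation: n_h = n · N_h S_h / Σ N_i S_i, with n = 342.
  stratum A: N_h·S_h = 460·6.6 = 3036.00
  stratum B: N_h·S_h = 220·24.7 = 5434.00
  stratum C: N_h·S_h = 370·6.8 = 2516.00
  stratum D: N_h·S_h = 530·19.7 = 10441.00
Σ N_h S_h = 21427.00
n for stratum C = 342·2516.00/21427.00 = 40.158 → 40

40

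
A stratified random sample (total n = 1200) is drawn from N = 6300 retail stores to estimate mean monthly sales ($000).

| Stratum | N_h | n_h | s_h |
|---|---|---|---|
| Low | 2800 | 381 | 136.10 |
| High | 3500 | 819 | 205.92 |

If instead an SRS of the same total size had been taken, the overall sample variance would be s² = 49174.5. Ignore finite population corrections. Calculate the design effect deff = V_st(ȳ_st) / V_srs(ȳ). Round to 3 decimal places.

deff ≈ 0.624

V̂(ȳ_st) = Σ W_h² s_h²/n_h, with W_h = N_h/N and N = 6300:
  stratum Low: (2800/6300)²·136.10²/381 = 9.60343
  stratum High: (3500/6300)²·205.92²/819 = 15.9797
V_st = 25.5831
V_srs = s²/n = 49174.5/1200 = 40.9787
deff = V_st / V_srs = 25.5831/40.9787 = 0.6243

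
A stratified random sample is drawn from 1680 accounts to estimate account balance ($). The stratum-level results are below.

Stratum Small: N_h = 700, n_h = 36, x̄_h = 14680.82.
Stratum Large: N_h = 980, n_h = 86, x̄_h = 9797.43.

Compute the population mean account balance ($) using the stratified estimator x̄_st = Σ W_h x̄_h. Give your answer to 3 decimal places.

N = Σ N_h = 1680. Stratum weights W_h = N_h/N.
x̄_st = (700·14680.82 + 980·9797.43) / 1680 = 11832.17583

x̄_st ≈ 11832.176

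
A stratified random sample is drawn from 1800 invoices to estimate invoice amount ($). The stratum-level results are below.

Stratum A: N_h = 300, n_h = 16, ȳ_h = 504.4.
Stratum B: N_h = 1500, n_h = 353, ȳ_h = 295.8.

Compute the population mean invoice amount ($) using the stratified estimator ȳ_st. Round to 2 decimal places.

N = Σ N_h = 1800. Stratum weights W_h = N_h/N.
ȳ_st = (300·504.4 + 1500·295.8) / 1800 = 330.5667

ȳ_st ≈ 330.57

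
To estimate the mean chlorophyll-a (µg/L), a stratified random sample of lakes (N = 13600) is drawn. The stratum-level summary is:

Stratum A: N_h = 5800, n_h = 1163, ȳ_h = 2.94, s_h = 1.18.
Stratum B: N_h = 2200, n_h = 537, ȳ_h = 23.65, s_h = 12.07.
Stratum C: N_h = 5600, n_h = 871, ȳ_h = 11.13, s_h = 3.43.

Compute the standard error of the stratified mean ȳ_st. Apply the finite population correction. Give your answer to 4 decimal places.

SE(ȳ_st) ≈ 0.0865

V̂(ȳ_st) = Σ W_h² (1 − n_h/N_h) s_h²/n_h, with W_h = N_h/N and N = 13600:
  stratum A: (5800/13600)²·(1 − 1163/5800)·1.18²/1163 = 0.000174089
  stratum B: (2200/13600)²·(1 − 537/2200)·12.07²/537 = 0.00536633
  stratum C: (5600/13600)²·(1 − 871/5600)·3.43²/871 = 0.00193397
V̂(ȳ_st) = 0.00747439
SE(ȳ_st) = √0.00747439 = 0.0864545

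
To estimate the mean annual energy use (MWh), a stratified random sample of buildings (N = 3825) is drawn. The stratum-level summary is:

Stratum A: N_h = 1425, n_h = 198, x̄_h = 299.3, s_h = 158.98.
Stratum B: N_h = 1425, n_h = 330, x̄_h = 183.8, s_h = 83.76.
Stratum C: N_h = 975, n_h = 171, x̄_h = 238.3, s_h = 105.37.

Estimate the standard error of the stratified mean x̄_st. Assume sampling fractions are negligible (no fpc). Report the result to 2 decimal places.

V̂(x̄_st) = Σ W_h² s_h²/n_h, with W_h = N_h/N and N = 3825:
  stratum A: (1425/3825)²·158.98²/198 = 17.7169
  stratum B: (1425/3825)²·83.76²/330 = 2.95071
  stratum C: (975/3825)²·105.37²/171 = 4.21875
V̂(x̄_st) = 24.8863
SE(x̄_st) = √24.8863 = 4.98862

SE(x̄_st) ≈ 4.99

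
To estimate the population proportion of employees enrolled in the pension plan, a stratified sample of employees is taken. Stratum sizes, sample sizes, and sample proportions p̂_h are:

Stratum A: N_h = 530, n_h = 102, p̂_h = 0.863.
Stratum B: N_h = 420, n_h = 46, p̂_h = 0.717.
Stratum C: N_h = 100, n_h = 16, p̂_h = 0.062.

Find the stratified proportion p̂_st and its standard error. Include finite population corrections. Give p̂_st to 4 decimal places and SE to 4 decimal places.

N = 1050; stratum weights W_h = N_h/N.
p̂_st = Σ W_h p̂_h = (530·0.863 + 420·0.717 + 100·0.062)/1050 = 0.72831
V̂(p̂_st) = Σ W_h² (1 − n_h/N_h) p̂_h(1−p̂_h)/(n_h−1):
  stratum A: (530/1050)²·(1 − 102/530)·0.863·0.137/101 = 0.000240852
  stratum B: (420/1050)²·(1 − 46/420)·0.717·0.283/45 = 0.000642444
  stratum C: (100/1050)²·(1 − 16/100)·0.062·0.938/15 = 2.95396e-05
V̂(p̂_st) = 0.000912836; SE = √V̂ = 0.0302132

p̂_st ≈ 0.7283, SE ≈ 0.0302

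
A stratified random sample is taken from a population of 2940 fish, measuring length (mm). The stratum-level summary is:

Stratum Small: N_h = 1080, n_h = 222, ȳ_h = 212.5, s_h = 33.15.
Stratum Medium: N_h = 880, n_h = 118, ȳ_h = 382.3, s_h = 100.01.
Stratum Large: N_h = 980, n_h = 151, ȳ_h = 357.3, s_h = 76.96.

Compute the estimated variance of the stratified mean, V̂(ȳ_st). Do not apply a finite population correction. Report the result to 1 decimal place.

V̂(ȳ_st) ≈ 12.6

V̂(ȳ_st) = Σ W_h² s_h²/n_h, with W_h = N_h/N and N = 2940:
  stratum Small: (1080/2940)²·33.15²/222 = 0.667985
  stratum Medium: (880/2940)²·100.01²/118 = 7.59409
  stratum Large: (980/2940)²·76.96²/151 = 4.35824
V̂(ȳ_st) = 12.6203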